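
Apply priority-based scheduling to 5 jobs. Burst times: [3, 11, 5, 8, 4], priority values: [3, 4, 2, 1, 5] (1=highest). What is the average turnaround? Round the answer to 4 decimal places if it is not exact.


Sort by priority (ascending = highest first):
Order: [(1, 8), (2, 5), (3, 3), (4, 11), (5, 4)]
Completion times:
  Priority 1, burst=8, C=8
  Priority 2, burst=5, C=13
  Priority 3, burst=3, C=16
  Priority 4, burst=11, C=27
  Priority 5, burst=4, C=31
Average turnaround = 95/5 = 19.0

19.0


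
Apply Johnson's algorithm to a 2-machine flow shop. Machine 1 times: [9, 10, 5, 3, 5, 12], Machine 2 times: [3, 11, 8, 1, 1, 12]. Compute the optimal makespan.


Apply Johnson's rule:
  Group 1 (a <= b): [(3, 5, 8), (2, 10, 11), (6, 12, 12)]
  Group 2 (a > b): [(1, 9, 3), (4, 3, 1), (5, 5, 1)]
Optimal job order: [3, 2, 6, 1, 4, 5]
Schedule:
  Job 3: M1 done at 5, M2 done at 13
  Job 2: M1 done at 15, M2 done at 26
  Job 6: M1 done at 27, M2 done at 39
  Job 1: M1 done at 36, M2 done at 42
  Job 4: M1 done at 39, M2 done at 43
  Job 5: M1 done at 44, M2 done at 45
Makespan = 45

45


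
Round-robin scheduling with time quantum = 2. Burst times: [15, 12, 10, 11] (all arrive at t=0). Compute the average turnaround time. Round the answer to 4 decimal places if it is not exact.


Time quantum = 2
Execution trace:
  J1 runs 2 units, time = 2
  J2 runs 2 units, time = 4
  J3 runs 2 units, time = 6
  J4 runs 2 units, time = 8
  J1 runs 2 units, time = 10
  J2 runs 2 units, time = 12
  J3 runs 2 units, time = 14
  J4 runs 2 units, time = 16
  J1 runs 2 units, time = 18
  J2 runs 2 units, time = 20
  J3 runs 2 units, time = 22
  J4 runs 2 units, time = 24
  J1 runs 2 units, time = 26
  J2 runs 2 units, time = 28
  J3 runs 2 units, time = 30
  J4 runs 2 units, time = 32
  J1 runs 2 units, time = 34
  J2 runs 2 units, time = 36
  J3 runs 2 units, time = 38
  J4 runs 2 units, time = 40
  J1 runs 2 units, time = 42
  J2 runs 2 units, time = 44
  J4 runs 1 units, time = 45
  J1 runs 2 units, time = 47
  J1 runs 1 units, time = 48
Finish times: [48, 44, 38, 45]
Average turnaround = 175/4 = 43.75

43.75


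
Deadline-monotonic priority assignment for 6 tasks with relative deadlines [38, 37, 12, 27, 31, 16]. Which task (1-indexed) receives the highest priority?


Sort tasks by relative deadline (ascending):
  Task 3: deadline = 12
  Task 6: deadline = 16
  Task 4: deadline = 27
  Task 5: deadline = 31
  Task 2: deadline = 37
  Task 1: deadline = 38
Priority order (highest first): [3, 6, 4, 5, 2, 1]
Highest priority task = 3

3


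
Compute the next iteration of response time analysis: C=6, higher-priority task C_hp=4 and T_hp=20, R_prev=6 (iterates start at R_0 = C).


R_next = C + ceil(R_prev / T_hp) * C_hp
ceil(6 / 20) = ceil(0.3) = 1
Interference = 1 * 4 = 4
R_next = 6 + 4 = 10

10


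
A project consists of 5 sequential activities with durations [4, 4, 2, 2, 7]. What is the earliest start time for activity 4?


Activity 4 starts after activities 1 through 3 complete.
Predecessor durations: [4, 4, 2]
ES = 4 + 4 + 2 = 10

10


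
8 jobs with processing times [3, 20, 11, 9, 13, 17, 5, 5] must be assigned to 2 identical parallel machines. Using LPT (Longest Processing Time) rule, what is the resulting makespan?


Sort jobs in decreasing order (LPT): [20, 17, 13, 11, 9, 5, 5, 3]
Assign each job to the least loaded machine:
  Machine 1: jobs [20, 11, 5, 5], load = 41
  Machine 2: jobs [17, 13, 9, 3], load = 42
Makespan = max load = 42

42


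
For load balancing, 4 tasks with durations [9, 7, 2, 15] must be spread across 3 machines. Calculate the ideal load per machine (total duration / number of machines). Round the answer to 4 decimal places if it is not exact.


Total processing time = 9 + 7 + 2 + 15 = 33
Number of machines = 3
Ideal balanced load = 33 / 3 = 11.0

11.0


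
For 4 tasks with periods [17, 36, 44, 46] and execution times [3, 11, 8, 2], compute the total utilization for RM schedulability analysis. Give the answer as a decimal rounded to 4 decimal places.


Compute individual utilizations (exact fractions):
  Task 1: C/T = 3/17 (approx. 0.1765)
  Task 2: C/T = 11/36 (approx. 0.3056)
  Task 3: C/T = 8/44 = 2/11 (approx. 0.1818)
  Task 4: C/T = 2/46 = 1/23 (approx. 0.0435)
Total utilization U = 3/17 + 11/36 + 2/11 + 1/23 = 109519/154836
Rounded to 4 decimal places: U = 0.7073
RM (Liu & Layland) bound for 4 tasks = 0.756828; compare with U = 109519/154836 (approx. 0.707323)
U <= bound, so schedulable by RM sufficient condition.

0.7073


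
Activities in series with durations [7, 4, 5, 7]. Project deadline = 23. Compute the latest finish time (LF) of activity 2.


LF(activity 2) = deadline - sum of successor durations
Successors: activities 3 through 4 with durations [5, 7]
Sum of successor durations = 12
LF = 23 - 12 = 11

11


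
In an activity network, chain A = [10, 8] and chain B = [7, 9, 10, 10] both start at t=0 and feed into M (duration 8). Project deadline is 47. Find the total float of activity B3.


Forward pass: ES(B3) = sum of predecessors on chain B = 16
EF = ES + duration = 16 + 10 = 26
Backward pass: LF(M) = deadline = 47; LS(M) = 47 - 8 = 39
LF(B3) = LS(M) - sum(successors on chain B) = 39 - 10 = 29
LS = LF - duration = 29 - 10 = 19
Total float = LS - ES = 19 - 16 = 3

3


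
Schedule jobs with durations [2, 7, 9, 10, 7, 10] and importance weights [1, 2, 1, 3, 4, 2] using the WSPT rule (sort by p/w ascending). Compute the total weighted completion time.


Compute p/w ratios and sort ascending (WSPT): [(7, 4), (2, 1), (10, 3), (7, 2), (10, 2), (9, 1)]
Compute weighted completion times:
  Job (p=7,w=4): C=7, w*C=4*7=28
  Job (p=2,w=1): C=9, w*C=1*9=9
  Job (p=10,w=3): C=19, w*C=3*19=57
  Job (p=7,w=2): C=26, w*C=2*26=52
  Job (p=10,w=2): C=36, w*C=2*36=72
  Job (p=9,w=1): C=45, w*C=1*45=45
Total weighted completion time = 263

263


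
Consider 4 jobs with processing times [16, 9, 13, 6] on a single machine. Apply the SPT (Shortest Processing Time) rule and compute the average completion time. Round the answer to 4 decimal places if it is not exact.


Sort jobs by processing time (SPT order): [6, 9, 13, 16]
Compute completion times sequentially:
  Job 1: processing = 6, completes at 6
  Job 2: processing = 9, completes at 15
  Job 3: processing = 13, completes at 28
  Job 4: processing = 16, completes at 44
Sum of completion times = 93
Average completion time = 93/4 = 23.25

23.25


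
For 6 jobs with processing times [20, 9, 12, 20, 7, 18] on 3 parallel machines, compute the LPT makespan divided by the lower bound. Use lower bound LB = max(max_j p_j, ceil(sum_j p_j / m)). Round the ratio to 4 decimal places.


LPT order: [20, 20, 18, 12, 9, 7]
Machine loads after assignment: [29, 27, 30]
LPT makespan = 30
Lower bound = max(max_job, ceil(total/3)) = max(20, 29) = 29
Ratio = 30 / 29 = 1.0345

1.0345


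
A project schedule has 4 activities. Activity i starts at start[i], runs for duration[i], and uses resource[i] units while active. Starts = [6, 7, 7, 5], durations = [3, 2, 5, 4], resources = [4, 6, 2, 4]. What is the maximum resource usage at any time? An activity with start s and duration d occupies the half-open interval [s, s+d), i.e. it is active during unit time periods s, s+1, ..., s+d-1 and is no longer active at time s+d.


Each activity i is active on [start_i, start_i + duration_i).
Compute total resource usage per time slot:
  t=0: active resources = [], total = 0
  t=1: active resources = [], total = 0
  t=2: active resources = [], total = 0
  t=3: active resources = [], total = 0
  t=4: active resources = [], total = 0
  t=5: active resources = [4], total = 4
  t=6: active resources = [4, 4], total = 8
  t=7: active resources = [4, 6, 2, 4], total = 16
  t=8: active resources = [4, 6, 2, 4], total = 16
  t=9: active resources = [2], total = 2
  t=10: active resources = [2], total = 2
  t=11: active resources = [2], total = 2
Peak resource demand = 16

16


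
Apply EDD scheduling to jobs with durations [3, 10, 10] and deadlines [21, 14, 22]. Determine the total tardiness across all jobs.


Sort by due date (EDD order): [(10, 14), (3, 21), (10, 22)]
Compute completion times and tardiness:
  Job 1: p=10, d=14, C=10, tardiness=max(0,10-14)=0
  Job 2: p=3, d=21, C=13, tardiness=max(0,13-21)=0
  Job 3: p=10, d=22, C=23, tardiness=max(0,23-22)=1
Total tardiness = 1

1


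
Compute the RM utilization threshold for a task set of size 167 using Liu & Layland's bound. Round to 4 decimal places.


Compute 2^(1/167) = 1.0041592075
Subtract 1: 1.0041592075 - 1 = 0.0041592075
Multiply by n: 167 * 0.0041592075 = 0.6945876525
Round to 4 dp: 0.6946

0.6946


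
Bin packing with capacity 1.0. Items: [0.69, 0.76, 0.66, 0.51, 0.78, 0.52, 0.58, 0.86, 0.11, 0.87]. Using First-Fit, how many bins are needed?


Place items sequentially using First-Fit:
  Item 0.69 -> new Bin 1
  Item 0.76 -> new Bin 2
  Item 0.66 -> new Bin 3
  Item 0.51 -> new Bin 4
  Item 0.78 -> new Bin 5
  Item 0.52 -> new Bin 6
  Item 0.58 -> new Bin 7
  Item 0.86 -> new Bin 8
  Item 0.11 -> Bin 1 (now 0.8)
  Item 0.87 -> new Bin 9
Total bins used = 9

9


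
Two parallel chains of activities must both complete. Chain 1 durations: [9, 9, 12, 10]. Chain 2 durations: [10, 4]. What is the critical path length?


Path A total = 9 + 9 + 12 + 10 = 40
Path B total = 10 + 4 = 14
Critical path = longest path = max(40, 14) = 40

40


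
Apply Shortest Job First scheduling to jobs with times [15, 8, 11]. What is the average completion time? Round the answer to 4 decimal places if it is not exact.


SJF order (ascending): [8, 11, 15]
Completion times:
  Job 1: burst=8, C=8
  Job 2: burst=11, C=19
  Job 3: burst=15, C=34
Average completion = 61/3 = 20.3333

20.3333


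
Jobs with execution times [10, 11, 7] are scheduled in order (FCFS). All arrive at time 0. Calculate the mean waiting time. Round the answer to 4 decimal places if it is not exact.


FCFS order (as given): [10, 11, 7]
Waiting times:
  Job 1: wait = 0
  Job 2: wait = 10
  Job 3: wait = 21
Sum of waiting times = 31
Average waiting time = 31/3 = 10.3333

10.3333


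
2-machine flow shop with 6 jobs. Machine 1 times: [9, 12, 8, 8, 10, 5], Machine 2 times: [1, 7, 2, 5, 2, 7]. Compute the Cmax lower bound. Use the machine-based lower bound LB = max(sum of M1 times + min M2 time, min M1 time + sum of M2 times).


LB1 = sum(M1 times) + min(M2 times) = 52 + 1 = 53
LB2 = min(M1 times) + sum(M2 times) = 5 + 24 = 29
Lower bound = max(LB1, LB2) = max(53, 29) = 53

53


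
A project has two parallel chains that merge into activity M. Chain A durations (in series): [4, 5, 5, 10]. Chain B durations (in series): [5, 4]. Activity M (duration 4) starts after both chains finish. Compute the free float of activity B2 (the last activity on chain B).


ES(B2) = sum of predecessors on chain B = 5
EF(B2) = ES + duration = 5 + 4 = 9
Successor of B2 is M. ES(M) = max(sum(A), sum(B)) = max(24, 9) = 24
Free float = ES(successor) - EF(current) = 24 - 9 = 15

15


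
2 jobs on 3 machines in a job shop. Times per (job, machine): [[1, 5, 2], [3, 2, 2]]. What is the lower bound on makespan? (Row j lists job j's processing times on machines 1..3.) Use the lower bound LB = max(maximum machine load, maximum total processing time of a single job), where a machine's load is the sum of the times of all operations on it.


Machine loads:
  Machine 1: 1 + 3 = 4
  Machine 2: 5 + 2 = 7
  Machine 3: 2 + 2 = 4
Max machine load = 7
Job totals:
  Job 1: 8
  Job 2: 7
Max job total = 8
Lower bound = max(7, 8) = 8

8


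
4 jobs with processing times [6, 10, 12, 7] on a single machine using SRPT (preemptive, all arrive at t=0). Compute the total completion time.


Since all jobs arrive at t=0, SRPT equals SPT ordering.
SPT order: [6, 7, 10, 12]
Completion times:
  Job 1: p=6, C=6
  Job 2: p=7, C=13
  Job 3: p=10, C=23
  Job 4: p=12, C=35
Total completion time = 6 + 13 + 23 + 35 = 77

77


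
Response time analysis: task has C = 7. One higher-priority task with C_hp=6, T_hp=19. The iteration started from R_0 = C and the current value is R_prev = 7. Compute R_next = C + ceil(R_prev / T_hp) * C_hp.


R_next = C + ceil(R_prev / T_hp) * C_hp
ceil(7 / 19) = ceil(0.3684) = 1
Interference = 1 * 6 = 6
R_next = 7 + 6 = 13

13


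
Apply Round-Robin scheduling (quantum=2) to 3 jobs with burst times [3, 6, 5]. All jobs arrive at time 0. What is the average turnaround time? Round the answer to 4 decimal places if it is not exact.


Time quantum = 2
Execution trace:
  J1 runs 2 units, time = 2
  J2 runs 2 units, time = 4
  J3 runs 2 units, time = 6
  J1 runs 1 units, time = 7
  J2 runs 2 units, time = 9
  J3 runs 2 units, time = 11
  J2 runs 2 units, time = 13
  J3 runs 1 units, time = 14
Finish times: [7, 13, 14]
Average turnaround = 34/3 = 11.3333

11.3333


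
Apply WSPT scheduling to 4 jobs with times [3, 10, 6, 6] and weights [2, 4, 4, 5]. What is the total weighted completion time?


Compute p/w ratios and sort ascending (WSPT): [(6, 5), (3, 2), (6, 4), (10, 4)]
Compute weighted completion times:
  Job (p=6,w=5): C=6, w*C=5*6=30
  Job (p=3,w=2): C=9, w*C=2*9=18
  Job (p=6,w=4): C=15, w*C=4*15=60
  Job (p=10,w=4): C=25, w*C=4*25=100
Total weighted completion time = 208

208


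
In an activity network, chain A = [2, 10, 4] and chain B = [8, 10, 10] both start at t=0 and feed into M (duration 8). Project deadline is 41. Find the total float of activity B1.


Forward pass: ES(B1) = sum of predecessors on chain B = 0
EF = ES + duration = 0 + 8 = 8
Backward pass: LF(M) = deadline = 41; LS(M) = 41 - 8 = 33
LF(B1) = LS(M) - sum(successors on chain B) = 33 - 20 = 13
LS = LF - duration = 13 - 8 = 5
Total float = LS - ES = 5 - 0 = 5

5


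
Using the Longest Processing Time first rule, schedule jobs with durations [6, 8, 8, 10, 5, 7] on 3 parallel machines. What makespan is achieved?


Sort jobs in decreasing order (LPT): [10, 8, 8, 7, 6, 5]
Assign each job to the least loaded machine:
  Machine 1: jobs [10, 5], load = 15
  Machine 2: jobs [8, 7], load = 15
  Machine 3: jobs [8, 6], load = 14
Makespan = max load = 15

15


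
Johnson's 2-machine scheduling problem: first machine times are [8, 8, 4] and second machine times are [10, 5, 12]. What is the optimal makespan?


Apply Johnson's rule:
  Group 1 (a <= b): [(3, 4, 12), (1, 8, 10)]
  Group 2 (a > b): [(2, 8, 5)]
Optimal job order: [3, 1, 2]
Schedule:
  Job 3: M1 done at 4, M2 done at 16
  Job 1: M1 done at 12, M2 done at 26
  Job 2: M1 done at 20, M2 done at 31
Makespan = 31

31


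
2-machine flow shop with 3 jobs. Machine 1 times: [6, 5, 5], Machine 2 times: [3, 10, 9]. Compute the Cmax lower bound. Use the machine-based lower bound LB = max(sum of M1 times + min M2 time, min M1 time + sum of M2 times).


LB1 = sum(M1 times) + min(M2 times) = 16 + 3 = 19
LB2 = min(M1 times) + sum(M2 times) = 5 + 22 = 27
Lower bound = max(LB1, LB2) = max(19, 27) = 27

27


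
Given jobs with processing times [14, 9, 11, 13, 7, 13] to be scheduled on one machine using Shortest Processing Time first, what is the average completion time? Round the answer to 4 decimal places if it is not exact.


Sort jobs by processing time (SPT order): [7, 9, 11, 13, 13, 14]
Compute completion times sequentially:
  Job 1: processing = 7, completes at 7
  Job 2: processing = 9, completes at 16
  Job 3: processing = 11, completes at 27
  Job 4: processing = 13, completes at 40
  Job 5: processing = 13, completes at 53
  Job 6: processing = 14, completes at 67
Sum of completion times = 210
Average completion time = 210/6 = 35.0

35.0


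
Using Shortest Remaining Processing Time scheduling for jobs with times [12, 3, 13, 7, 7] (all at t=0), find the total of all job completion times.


Since all jobs arrive at t=0, SRPT equals SPT ordering.
SPT order: [3, 7, 7, 12, 13]
Completion times:
  Job 1: p=3, C=3
  Job 2: p=7, C=10
  Job 3: p=7, C=17
  Job 4: p=12, C=29
  Job 5: p=13, C=42
Total completion time = 3 + 10 + 17 + 29 + 42 = 101

101


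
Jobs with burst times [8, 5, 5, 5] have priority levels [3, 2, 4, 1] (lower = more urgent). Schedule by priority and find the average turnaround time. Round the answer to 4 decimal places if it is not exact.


Sort by priority (ascending = highest first):
Order: [(1, 5), (2, 5), (3, 8), (4, 5)]
Completion times:
  Priority 1, burst=5, C=5
  Priority 2, burst=5, C=10
  Priority 3, burst=8, C=18
  Priority 4, burst=5, C=23
Average turnaround = 56/4 = 14.0

14.0


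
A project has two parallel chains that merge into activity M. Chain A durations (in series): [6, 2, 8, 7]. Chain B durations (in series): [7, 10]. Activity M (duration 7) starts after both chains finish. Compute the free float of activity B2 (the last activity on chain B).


ES(B2) = sum of predecessors on chain B = 7
EF(B2) = ES + duration = 7 + 10 = 17
Successor of B2 is M. ES(M) = max(sum(A), sum(B)) = max(23, 17) = 23
Free float = ES(successor) - EF(current) = 23 - 17 = 6

6


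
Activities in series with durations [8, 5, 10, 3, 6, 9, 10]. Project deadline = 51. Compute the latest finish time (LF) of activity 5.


LF(activity 5) = deadline - sum of successor durations
Successors: activities 6 through 7 with durations [9, 10]
Sum of successor durations = 19
LF = 51 - 19 = 32

32


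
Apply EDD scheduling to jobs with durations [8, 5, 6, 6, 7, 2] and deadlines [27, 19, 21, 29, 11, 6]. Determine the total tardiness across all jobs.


Sort by due date (EDD order): [(2, 6), (7, 11), (5, 19), (6, 21), (8, 27), (6, 29)]
Compute completion times and tardiness:
  Job 1: p=2, d=6, C=2, tardiness=max(0,2-6)=0
  Job 2: p=7, d=11, C=9, tardiness=max(0,9-11)=0
  Job 3: p=5, d=19, C=14, tardiness=max(0,14-19)=0
  Job 4: p=6, d=21, C=20, tardiness=max(0,20-21)=0
  Job 5: p=8, d=27, C=28, tardiness=max(0,28-27)=1
  Job 6: p=6, d=29, C=34, tardiness=max(0,34-29)=5
Total tardiness = 6

6


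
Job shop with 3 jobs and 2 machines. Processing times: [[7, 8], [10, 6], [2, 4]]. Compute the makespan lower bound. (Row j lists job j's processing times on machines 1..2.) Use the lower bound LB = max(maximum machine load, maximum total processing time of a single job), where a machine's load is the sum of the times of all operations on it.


Machine loads:
  Machine 1: 7 + 10 + 2 = 19
  Machine 2: 8 + 6 + 4 = 18
Max machine load = 19
Job totals:
  Job 1: 15
  Job 2: 16
  Job 3: 6
Max job total = 16
Lower bound = max(19, 16) = 19

19


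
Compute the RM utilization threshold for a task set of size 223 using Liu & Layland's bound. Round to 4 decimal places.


Compute 2^(1/223) = 1.0031131190
Subtract 1: 1.0031131190 - 1 = 0.0031131190
Multiply by n: 223 * 0.0031131190 = 0.6942255370
Round to 4 dp: 0.6942

0.6942


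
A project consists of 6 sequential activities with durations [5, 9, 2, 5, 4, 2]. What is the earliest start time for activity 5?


Activity 5 starts after activities 1 through 4 complete.
Predecessor durations: [5, 9, 2, 5]
ES = 5 + 9 + 2 + 5 = 21

21


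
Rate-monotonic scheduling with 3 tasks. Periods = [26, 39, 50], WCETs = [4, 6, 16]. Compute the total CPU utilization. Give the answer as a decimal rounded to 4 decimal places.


Compute individual utilizations (exact fractions):
  Task 1: C/T = 4/26 = 2/13 (approx. 0.1538)
  Task 2: C/T = 6/39 = 2/13 (approx. 0.1538)
  Task 3: C/T = 16/50 = 8/25 (approx. 0.32)
Total utilization U = 2/13 + 2/13 + 8/25 = 204/325
Rounded to 4 decimal places: U = 0.6277
RM (Liu & Layland) bound for 3 tasks = 0.779763; compare with U = 204/325 (approx. 0.627692)
U <= bound, so schedulable by RM sufficient condition.

0.6277


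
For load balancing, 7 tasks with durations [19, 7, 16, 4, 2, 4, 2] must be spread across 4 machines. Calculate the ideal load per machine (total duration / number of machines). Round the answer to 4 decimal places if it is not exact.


Total processing time = 19 + 7 + 16 + 4 + 2 + 4 + 2 = 54
Number of machines = 4
Ideal balanced load = 54 / 4 = 13.5

13.5


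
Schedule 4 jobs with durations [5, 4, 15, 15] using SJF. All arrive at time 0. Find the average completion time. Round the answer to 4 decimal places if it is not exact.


SJF order (ascending): [4, 5, 15, 15]
Completion times:
  Job 1: burst=4, C=4
  Job 2: burst=5, C=9
  Job 3: burst=15, C=24
  Job 4: burst=15, C=39
Average completion = 76/4 = 19.0

19.0


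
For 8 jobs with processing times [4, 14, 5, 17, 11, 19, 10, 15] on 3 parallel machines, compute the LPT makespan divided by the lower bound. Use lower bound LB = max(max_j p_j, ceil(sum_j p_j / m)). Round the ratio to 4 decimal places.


LPT order: [19, 17, 15, 14, 11, 10, 5, 4]
Machine loads after assignment: [33, 33, 29]
LPT makespan = 33
Lower bound = max(max_job, ceil(total/3)) = max(19, 32) = 32
Ratio = 33 / 32 = 1.0313

1.0313


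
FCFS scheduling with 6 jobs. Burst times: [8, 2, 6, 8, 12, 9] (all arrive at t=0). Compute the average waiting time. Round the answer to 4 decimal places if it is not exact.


FCFS order (as given): [8, 2, 6, 8, 12, 9]
Waiting times:
  Job 1: wait = 0
  Job 2: wait = 8
  Job 3: wait = 10
  Job 4: wait = 16
  Job 5: wait = 24
  Job 6: wait = 36
Sum of waiting times = 94
Average waiting time = 94/6 = 15.6667

15.6667


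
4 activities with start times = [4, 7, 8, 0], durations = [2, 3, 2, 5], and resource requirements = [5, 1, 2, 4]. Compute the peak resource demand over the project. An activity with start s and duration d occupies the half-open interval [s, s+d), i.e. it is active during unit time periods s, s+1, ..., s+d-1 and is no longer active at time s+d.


Each activity i is active on [start_i, start_i + duration_i).
Compute total resource usage per time slot:
  t=0: active resources = [4], total = 4
  t=1: active resources = [4], total = 4
  t=2: active resources = [4], total = 4
  t=3: active resources = [4], total = 4
  t=4: active resources = [5, 4], total = 9
  t=5: active resources = [5], total = 5
  t=6: active resources = [], total = 0
  t=7: active resources = [1], total = 1
  t=8: active resources = [1, 2], total = 3
  t=9: active resources = [1, 2], total = 3
Peak resource demand = 9

9


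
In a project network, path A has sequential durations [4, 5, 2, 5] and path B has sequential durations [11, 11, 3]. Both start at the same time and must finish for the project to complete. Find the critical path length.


Path A total = 4 + 5 + 2 + 5 = 16
Path B total = 11 + 11 + 3 = 25
Critical path = longest path = max(16, 25) = 25

25


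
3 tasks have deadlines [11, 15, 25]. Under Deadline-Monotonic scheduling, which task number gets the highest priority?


Sort tasks by relative deadline (ascending):
  Task 1: deadline = 11
  Task 2: deadline = 15
  Task 3: deadline = 25
Priority order (highest first): [1, 2, 3]
Highest priority task = 1

1


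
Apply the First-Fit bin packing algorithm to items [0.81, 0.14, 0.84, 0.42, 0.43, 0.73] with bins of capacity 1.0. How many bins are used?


Place items sequentially using First-Fit:
  Item 0.81 -> new Bin 1
  Item 0.14 -> Bin 1 (now 0.95)
  Item 0.84 -> new Bin 2
  Item 0.42 -> new Bin 3
  Item 0.43 -> Bin 3 (now 0.85)
  Item 0.73 -> new Bin 4
Total bins used = 4

4


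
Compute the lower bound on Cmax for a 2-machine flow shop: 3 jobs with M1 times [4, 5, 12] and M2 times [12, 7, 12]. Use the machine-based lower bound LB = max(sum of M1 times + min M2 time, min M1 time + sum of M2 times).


LB1 = sum(M1 times) + min(M2 times) = 21 + 7 = 28
LB2 = min(M1 times) + sum(M2 times) = 4 + 31 = 35
Lower bound = max(LB1, LB2) = max(28, 35) = 35

35


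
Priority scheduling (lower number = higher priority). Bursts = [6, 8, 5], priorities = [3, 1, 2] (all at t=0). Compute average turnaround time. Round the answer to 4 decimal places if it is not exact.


Sort by priority (ascending = highest first):
Order: [(1, 8), (2, 5), (3, 6)]
Completion times:
  Priority 1, burst=8, C=8
  Priority 2, burst=5, C=13
  Priority 3, burst=6, C=19
Average turnaround = 40/3 = 13.3333

13.3333


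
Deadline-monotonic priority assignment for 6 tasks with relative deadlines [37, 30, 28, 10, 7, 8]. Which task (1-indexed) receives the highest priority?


Sort tasks by relative deadline (ascending):
  Task 5: deadline = 7
  Task 6: deadline = 8
  Task 4: deadline = 10
  Task 3: deadline = 28
  Task 2: deadline = 30
  Task 1: deadline = 37
Priority order (highest first): [5, 6, 4, 3, 2, 1]
Highest priority task = 5

5


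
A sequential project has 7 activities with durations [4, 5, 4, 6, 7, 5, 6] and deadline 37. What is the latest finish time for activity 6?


LF(activity 6) = deadline - sum of successor durations
Successors: activities 7 through 7 with durations [6]
Sum of successor durations = 6
LF = 37 - 6 = 31

31


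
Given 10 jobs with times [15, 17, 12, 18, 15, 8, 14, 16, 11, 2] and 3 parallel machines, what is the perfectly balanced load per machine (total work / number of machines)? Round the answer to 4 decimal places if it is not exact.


Total processing time = 15 + 17 + 12 + 18 + 15 + 8 + 14 + 16 + 11 + 2 = 128
Number of machines = 3
Ideal balanced load = 128 / 3 = 42.6667

42.6667


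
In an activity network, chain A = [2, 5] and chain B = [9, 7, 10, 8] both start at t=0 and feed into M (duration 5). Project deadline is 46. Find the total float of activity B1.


Forward pass: ES(B1) = sum of predecessors on chain B = 0
EF = ES + duration = 0 + 9 = 9
Backward pass: LF(M) = deadline = 46; LS(M) = 46 - 5 = 41
LF(B1) = LS(M) - sum(successors on chain B) = 41 - 25 = 16
LS = LF - duration = 16 - 9 = 7
Total float = LS - ES = 7 - 0 = 7

7


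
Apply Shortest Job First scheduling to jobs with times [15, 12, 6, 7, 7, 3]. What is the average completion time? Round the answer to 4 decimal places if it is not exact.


SJF order (ascending): [3, 6, 7, 7, 12, 15]
Completion times:
  Job 1: burst=3, C=3
  Job 2: burst=6, C=9
  Job 3: burst=7, C=16
  Job 4: burst=7, C=23
  Job 5: burst=12, C=35
  Job 6: burst=15, C=50
Average completion = 136/6 = 22.6667

22.6667


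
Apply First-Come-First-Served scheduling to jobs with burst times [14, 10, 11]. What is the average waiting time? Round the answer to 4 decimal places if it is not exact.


FCFS order (as given): [14, 10, 11]
Waiting times:
  Job 1: wait = 0
  Job 2: wait = 14
  Job 3: wait = 24
Sum of waiting times = 38
Average waiting time = 38/3 = 12.6667

12.6667


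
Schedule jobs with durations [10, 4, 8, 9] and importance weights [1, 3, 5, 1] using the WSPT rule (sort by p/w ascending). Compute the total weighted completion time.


Compute p/w ratios and sort ascending (WSPT): [(4, 3), (8, 5), (9, 1), (10, 1)]
Compute weighted completion times:
  Job (p=4,w=3): C=4, w*C=3*4=12
  Job (p=8,w=5): C=12, w*C=5*12=60
  Job (p=9,w=1): C=21, w*C=1*21=21
  Job (p=10,w=1): C=31, w*C=1*31=31
Total weighted completion time = 124

124


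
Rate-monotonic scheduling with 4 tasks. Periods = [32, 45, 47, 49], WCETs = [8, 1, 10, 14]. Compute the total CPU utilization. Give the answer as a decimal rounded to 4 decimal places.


Compute individual utilizations (exact fractions):
  Task 1: C/T = 8/32 = 1/4 (approx. 0.25)
  Task 2: C/T = 1/45 (approx. 0.0222)
  Task 3: C/T = 10/47 (approx. 0.2128)
  Task 4: C/T = 14/49 = 2/7 (approx. 0.2857)
Total utilization U = 1/4 + 1/45 + 10/47 + 2/7 = 45641/59220
Rounded to 4 decimal places: U = 0.7707
RM (Liu & Layland) bound for 4 tasks = 0.756828; compare with U = 45641/59220 (approx. 0.770702)
bound < U <= 1, so the RM sufficient condition is not met (inconclusive; an exact test such as response-time analysis is needed).

0.7707


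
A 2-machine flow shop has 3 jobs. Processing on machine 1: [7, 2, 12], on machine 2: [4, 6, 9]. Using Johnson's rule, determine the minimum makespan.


Apply Johnson's rule:
  Group 1 (a <= b): [(2, 2, 6)]
  Group 2 (a > b): [(3, 12, 9), (1, 7, 4)]
Optimal job order: [2, 3, 1]
Schedule:
  Job 2: M1 done at 2, M2 done at 8
  Job 3: M1 done at 14, M2 done at 23
  Job 1: M1 done at 21, M2 done at 27
Makespan = 27

27


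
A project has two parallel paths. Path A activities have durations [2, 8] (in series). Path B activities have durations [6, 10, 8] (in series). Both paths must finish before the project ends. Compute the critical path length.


Path A total = 2 + 8 = 10
Path B total = 6 + 10 + 8 = 24
Critical path = longest path = max(10, 24) = 24

24


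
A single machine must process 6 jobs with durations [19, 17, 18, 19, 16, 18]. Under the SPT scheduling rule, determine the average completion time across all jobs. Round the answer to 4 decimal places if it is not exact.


Sort jobs by processing time (SPT order): [16, 17, 18, 18, 19, 19]
Compute completion times sequentially:
  Job 1: processing = 16, completes at 16
  Job 2: processing = 17, completes at 33
  Job 3: processing = 18, completes at 51
  Job 4: processing = 18, completes at 69
  Job 5: processing = 19, completes at 88
  Job 6: processing = 19, completes at 107
Sum of completion times = 364
Average completion time = 364/6 = 60.6667

60.6667


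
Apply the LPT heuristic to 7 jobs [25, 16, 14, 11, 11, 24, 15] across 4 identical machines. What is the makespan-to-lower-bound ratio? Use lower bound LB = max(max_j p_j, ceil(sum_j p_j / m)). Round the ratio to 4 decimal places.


LPT order: [25, 24, 16, 15, 14, 11, 11]
Machine loads after assignment: [25, 35, 27, 29]
LPT makespan = 35
Lower bound = max(max_job, ceil(total/4)) = max(25, 29) = 29
Ratio = 35 / 29 = 1.2069

1.2069


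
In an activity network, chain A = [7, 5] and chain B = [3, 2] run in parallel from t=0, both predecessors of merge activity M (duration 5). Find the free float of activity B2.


ES(B2) = sum of predecessors on chain B = 3
EF(B2) = ES + duration = 3 + 2 = 5
Successor of B2 is M. ES(M) = max(sum(A), sum(B)) = max(12, 5) = 12
Free float = ES(successor) - EF(current) = 12 - 5 = 7

7


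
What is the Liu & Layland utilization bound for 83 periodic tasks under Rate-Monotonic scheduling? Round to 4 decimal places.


Compute 2^(1/83) = 1.0083861392
Subtract 1: 1.0083861392 - 1 = 0.0083861392
Multiply by n: 83 * 0.0083861392 = 0.6960495536
Round to 4 dp: 0.6960

0.6960


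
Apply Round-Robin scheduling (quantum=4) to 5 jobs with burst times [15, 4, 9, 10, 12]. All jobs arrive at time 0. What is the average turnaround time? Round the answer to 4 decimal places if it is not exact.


Time quantum = 4
Execution trace:
  J1 runs 4 units, time = 4
  J2 runs 4 units, time = 8
  J3 runs 4 units, time = 12
  J4 runs 4 units, time = 16
  J5 runs 4 units, time = 20
  J1 runs 4 units, time = 24
  J3 runs 4 units, time = 28
  J4 runs 4 units, time = 32
  J5 runs 4 units, time = 36
  J1 runs 4 units, time = 40
  J3 runs 1 units, time = 41
  J4 runs 2 units, time = 43
  J5 runs 4 units, time = 47
  J1 runs 3 units, time = 50
Finish times: [50, 8, 41, 43, 47]
Average turnaround = 189/5 = 37.8

37.8


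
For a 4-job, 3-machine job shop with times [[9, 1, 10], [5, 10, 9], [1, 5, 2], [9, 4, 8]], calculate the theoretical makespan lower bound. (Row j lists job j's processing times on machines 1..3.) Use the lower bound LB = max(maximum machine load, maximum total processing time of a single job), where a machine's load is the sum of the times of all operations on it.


Machine loads:
  Machine 1: 9 + 5 + 1 + 9 = 24
  Machine 2: 1 + 10 + 5 + 4 = 20
  Machine 3: 10 + 9 + 2 + 8 = 29
Max machine load = 29
Job totals:
  Job 1: 20
  Job 2: 24
  Job 3: 8
  Job 4: 21
Max job total = 24
Lower bound = max(29, 24) = 29

29


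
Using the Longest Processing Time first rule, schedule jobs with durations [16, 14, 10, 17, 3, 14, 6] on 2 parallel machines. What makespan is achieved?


Sort jobs in decreasing order (LPT): [17, 16, 14, 14, 10, 6, 3]
Assign each job to the least loaded machine:
  Machine 1: jobs [17, 14, 6, 3], load = 40
  Machine 2: jobs [16, 14, 10], load = 40
Makespan = max load = 40

40


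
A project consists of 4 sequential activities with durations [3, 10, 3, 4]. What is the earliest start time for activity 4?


Activity 4 starts after activities 1 through 3 complete.
Predecessor durations: [3, 10, 3]
ES = 3 + 10 + 3 = 16

16


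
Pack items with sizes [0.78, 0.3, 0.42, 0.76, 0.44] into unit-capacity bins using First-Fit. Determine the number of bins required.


Place items sequentially using First-Fit:
  Item 0.78 -> new Bin 1
  Item 0.3 -> new Bin 2
  Item 0.42 -> Bin 2 (now 0.72)
  Item 0.76 -> new Bin 3
  Item 0.44 -> new Bin 4
Total bins used = 4

4


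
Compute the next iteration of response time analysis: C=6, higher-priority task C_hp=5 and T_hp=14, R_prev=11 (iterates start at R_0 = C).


R_next = C + ceil(R_prev / T_hp) * C_hp
ceil(11 / 14) = ceil(0.7857) = 1
Interference = 1 * 5 = 5
R_next = 6 + 5 = 11
R_next = R_prev, so the iteration has converged (response time = 11).

11


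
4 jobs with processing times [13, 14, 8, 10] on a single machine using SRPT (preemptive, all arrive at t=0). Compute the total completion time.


Since all jobs arrive at t=0, SRPT equals SPT ordering.
SPT order: [8, 10, 13, 14]
Completion times:
  Job 1: p=8, C=8
  Job 2: p=10, C=18
  Job 3: p=13, C=31
  Job 4: p=14, C=45
Total completion time = 8 + 18 + 31 + 45 = 102

102


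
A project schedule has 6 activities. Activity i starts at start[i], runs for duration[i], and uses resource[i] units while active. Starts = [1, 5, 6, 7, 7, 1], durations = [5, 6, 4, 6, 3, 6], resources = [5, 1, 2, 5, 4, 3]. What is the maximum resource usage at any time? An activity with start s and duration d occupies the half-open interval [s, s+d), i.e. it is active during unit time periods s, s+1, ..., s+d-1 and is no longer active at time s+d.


Each activity i is active on [start_i, start_i + duration_i).
Compute total resource usage per time slot:
  t=0: active resources = [], total = 0
  t=1: active resources = [5, 3], total = 8
  t=2: active resources = [5, 3], total = 8
  t=3: active resources = [5, 3], total = 8
  t=4: active resources = [5, 3], total = 8
  t=5: active resources = [5, 1, 3], total = 9
  t=6: active resources = [1, 2, 3], total = 6
  t=7: active resources = [1, 2, 5, 4], total = 12
  t=8: active resources = [1, 2, 5, 4], total = 12
  t=9: active resources = [1, 2, 5, 4], total = 12
  t=10: active resources = [1, 5], total = 6
  t=11: active resources = [5], total = 5
  t=12: active resources = [5], total = 5
Peak resource demand = 12

12


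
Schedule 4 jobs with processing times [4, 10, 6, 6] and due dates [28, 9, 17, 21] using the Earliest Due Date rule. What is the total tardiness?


Sort by due date (EDD order): [(10, 9), (6, 17), (6, 21), (4, 28)]
Compute completion times and tardiness:
  Job 1: p=10, d=9, C=10, tardiness=max(0,10-9)=1
  Job 2: p=6, d=17, C=16, tardiness=max(0,16-17)=0
  Job 3: p=6, d=21, C=22, tardiness=max(0,22-21)=1
  Job 4: p=4, d=28, C=26, tardiness=max(0,26-28)=0
Total tardiness = 2

2


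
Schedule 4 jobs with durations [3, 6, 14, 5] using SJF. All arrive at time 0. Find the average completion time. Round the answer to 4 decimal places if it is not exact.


SJF order (ascending): [3, 5, 6, 14]
Completion times:
  Job 1: burst=3, C=3
  Job 2: burst=5, C=8
  Job 3: burst=6, C=14
  Job 4: burst=14, C=28
Average completion = 53/4 = 13.25

13.25


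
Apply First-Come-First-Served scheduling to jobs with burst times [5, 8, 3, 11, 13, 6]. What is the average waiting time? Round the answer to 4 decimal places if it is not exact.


FCFS order (as given): [5, 8, 3, 11, 13, 6]
Waiting times:
  Job 1: wait = 0
  Job 2: wait = 5
  Job 3: wait = 13
  Job 4: wait = 16
  Job 5: wait = 27
  Job 6: wait = 40
Sum of waiting times = 101
Average waiting time = 101/6 = 16.8333

16.8333


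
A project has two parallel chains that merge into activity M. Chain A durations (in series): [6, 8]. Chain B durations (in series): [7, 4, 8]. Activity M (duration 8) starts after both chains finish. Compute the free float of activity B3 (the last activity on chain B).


ES(B3) = sum of predecessors on chain B = 11
EF(B3) = ES + duration = 11 + 8 = 19
Successor of B3 is M. ES(M) = max(sum(A), sum(B)) = max(14, 19) = 19
Free float = ES(successor) - EF(current) = 19 - 19 = 0

0


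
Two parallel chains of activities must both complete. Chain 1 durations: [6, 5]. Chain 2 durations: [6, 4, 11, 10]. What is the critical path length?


Path A total = 6 + 5 = 11
Path B total = 6 + 4 + 11 + 10 = 31
Critical path = longest path = max(11, 31) = 31

31


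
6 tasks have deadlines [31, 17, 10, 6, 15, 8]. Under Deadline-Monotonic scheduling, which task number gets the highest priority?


Sort tasks by relative deadline (ascending):
  Task 4: deadline = 6
  Task 6: deadline = 8
  Task 3: deadline = 10
  Task 5: deadline = 15
  Task 2: deadline = 17
  Task 1: deadline = 31
Priority order (highest first): [4, 6, 3, 5, 2, 1]
Highest priority task = 4

4


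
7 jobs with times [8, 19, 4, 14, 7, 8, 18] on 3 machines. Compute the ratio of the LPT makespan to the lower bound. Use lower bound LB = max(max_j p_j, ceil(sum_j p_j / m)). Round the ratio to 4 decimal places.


LPT order: [19, 18, 14, 8, 8, 7, 4]
Machine loads after assignment: [26, 26, 26]
LPT makespan = 26
Lower bound = max(max_job, ceil(total/3)) = max(19, 26) = 26
Ratio = 26 / 26 = 1.0

1.0


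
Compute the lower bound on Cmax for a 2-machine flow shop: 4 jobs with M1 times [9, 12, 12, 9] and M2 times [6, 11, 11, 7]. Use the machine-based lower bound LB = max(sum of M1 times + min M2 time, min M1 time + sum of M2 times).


LB1 = sum(M1 times) + min(M2 times) = 42 + 6 = 48
LB2 = min(M1 times) + sum(M2 times) = 9 + 35 = 44
Lower bound = max(LB1, LB2) = max(48, 44) = 48

48


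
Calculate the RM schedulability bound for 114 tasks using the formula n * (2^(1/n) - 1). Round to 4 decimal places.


Compute 2^(1/114) = 1.0060987606
Subtract 1: 1.0060987606 - 1 = 0.0060987606
Multiply by n: 114 * 0.0060987606 = 0.6952587084
Round to 4 dp: 0.6953

0.6953


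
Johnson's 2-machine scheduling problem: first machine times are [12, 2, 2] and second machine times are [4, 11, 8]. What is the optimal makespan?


Apply Johnson's rule:
  Group 1 (a <= b): [(2, 2, 11), (3, 2, 8)]
  Group 2 (a > b): [(1, 12, 4)]
Optimal job order: [2, 3, 1]
Schedule:
  Job 2: M1 done at 2, M2 done at 13
  Job 3: M1 done at 4, M2 done at 21
  Job 1: M1 done at 16, M2 done at 25
Makespan = 25

25


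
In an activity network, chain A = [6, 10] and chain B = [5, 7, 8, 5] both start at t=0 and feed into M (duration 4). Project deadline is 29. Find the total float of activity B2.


Forward pass: ES(B2) = sum of predecessors on chain B = 5
EF = ES + duration = 5 + 7 = 12
Backward pass: LF(M) = deadline = 29; LS(M) = 29 - 4 = 25
LF(B2) = LS(M) - sum(successors on chain B) = 25 - 13 = 12
LS = LF - duration = 12 - 7 = 5
Total float = LS - ES = 5 - 5 = 0

0


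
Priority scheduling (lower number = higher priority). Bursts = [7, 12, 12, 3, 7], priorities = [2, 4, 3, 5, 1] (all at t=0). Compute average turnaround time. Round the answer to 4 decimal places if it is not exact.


Sort by priority (ascending = highest first):
Order: [(1, 7), (2, 7), (3, 12), (4, 12), (5, 3)]
Completion times:
  Priority 1, burst=7, C=7
  Priority 2, burst=7, C=14
  Priority 3, burst=12, C=26
  Priority 4, burst=12, C=38
  Priority 5, burst=3, C=41
Average turnaround = 126/5 = 25.2

25.2


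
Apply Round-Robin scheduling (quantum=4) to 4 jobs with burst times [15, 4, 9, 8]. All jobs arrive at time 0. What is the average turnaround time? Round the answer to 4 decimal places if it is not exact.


Time quantum = 4
Execution trace:
  J1 runs 4 units, time = 4
  J2 runs 4 units, time = 8
  J3 runs 4 units, time = 12
  J4 runs 4 units, time = 16
  J1 runs 4 units, time = 20
  J3 runs 4 units, time = 24
  J4 runs 4 units, time = 28
  J1 runs 4 units, time = 32
  J3 runs 1 units, time = 33
  J1 runs 3 units, time = 36
Finish times: [36, 8, 33, 28]
Average turnaround = 105/4 = 26.25

26.25


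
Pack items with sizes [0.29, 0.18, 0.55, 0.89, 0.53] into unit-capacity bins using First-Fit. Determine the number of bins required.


Place items sequentially using First-Fit:
  Item 0.29 -> new Bin 1
  Item 0.18 -> Bin 1 (now 0.47)
  Item 0.55 -> new Bin 2
  Item 0.89 -> new Bin 3
  Item 0.53 -> Bin 1 (now 1.0)
Total bins used = 3

3
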